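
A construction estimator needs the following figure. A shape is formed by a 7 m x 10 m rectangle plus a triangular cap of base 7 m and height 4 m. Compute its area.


Composite shape: rectangle + triangle
Rectangle area = 7 * 10 = 70
Triangle area = 0.5 * 7 * 4 = 14
Total = 70 + 14
Total = 84
84 m^2


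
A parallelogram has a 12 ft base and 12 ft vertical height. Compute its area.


Shape: parallelogram
Base b = 12 ft, Height h = 12 ft
Formula: A = b * h
A = 12 * 12
A = 144
144 ft^2


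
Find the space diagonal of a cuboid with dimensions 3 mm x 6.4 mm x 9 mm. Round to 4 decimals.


Shape: rectangular box (space diagonal)
l = 3 mm, w = 6.4 mm, h = 9 mm
Visualize: the diagonal of the base, then a right triangle with that diagonal and the height.
Formula: d = sqrt(l^2 + w^2 + h^2)
l^2 + w^2 + h^2 = 9 + 40.96 + 81 = 130.96
d = sqrt(130.96)
d = 11.4438
11.4438 mm


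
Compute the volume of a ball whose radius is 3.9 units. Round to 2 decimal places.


Shape: sphere
Radius r = 3.9 units
Formula: V = (4/3) * pi * r^3
r^3 = 59.319
(4/3) * 59.319 = 79.092
V = 79.092 * pi
V = 248.47
248.47 units^3


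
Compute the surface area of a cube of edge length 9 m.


Shape: cube
Side s = 9 m
A cube has 6 square faces.
Formula: SA = 6 * s^2
s^2 = 81
SA = 6 * 81
SA = 486
486 m^2


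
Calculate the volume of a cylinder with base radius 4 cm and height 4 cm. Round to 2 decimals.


Shape: cylinder
Radius r = 4 cm, Height h = 4 cm
Formula: V = pi * r^2 * h
r^2 = 16
V = pi * 16 * 4
V = 64 * pi
V = 201.06
201.06 cm^3


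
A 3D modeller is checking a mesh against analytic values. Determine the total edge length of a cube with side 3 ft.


Shape: cube
Side s = 3 ft
A cube has 12 edges, all equal.
Formula: total edge length = 12 * s
Total = 12 * 3
Total = 36
36 ft


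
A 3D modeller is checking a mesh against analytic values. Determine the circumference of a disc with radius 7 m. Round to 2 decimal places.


Shape: circle
Radius r = 7 m
Formula: C = 2 * pi * r
C = 2 * pi * 7
C = 14 * pi
C = 43.98
43.98 m


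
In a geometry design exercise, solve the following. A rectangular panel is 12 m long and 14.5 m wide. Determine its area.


Shape: rectangle
Length l = 12 m, Width w = 14.5 m
Formula: A = l * w
A = 12 * 14.5
A = 174
174 m^2


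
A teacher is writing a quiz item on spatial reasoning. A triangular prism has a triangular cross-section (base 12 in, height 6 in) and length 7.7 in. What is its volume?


Shape: triangular prism
Triangle base = 12 in, triangle height = 6 in, prism length L = 7.7 in
Formula: V = (1/2 * b * h_tri) * L
Cross-section area = 0.5 * 12 * 6 = 36
V = 36 * 7.7
V = 277.2
277.2 in^3


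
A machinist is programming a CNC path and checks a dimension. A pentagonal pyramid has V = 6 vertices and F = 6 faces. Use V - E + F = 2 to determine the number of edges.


Polyhedron: pentagonal pyramid
Euler's formula for convex polyhedra: V - E + F = 2
Given: V = 6 vertices and F = 6 faces
Solve for E:
E = V + F - 2 = 6 + 6 - 2 = 10
10 edges


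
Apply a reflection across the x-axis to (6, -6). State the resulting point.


Transformation: reflection
Original point: (6, -6)
Rule for reflection over the x-axis: (x, y) -> (x, -y)
Apply: (6, -6) -> (6, 6)
(6, 6)


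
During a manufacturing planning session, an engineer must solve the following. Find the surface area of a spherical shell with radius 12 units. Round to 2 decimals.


Shape: sphere
Radius r = 12 units
Formula: SA = 4 * pi * r^2
r^2 = 144
SA = 4 * pi * 144
SA = 576 * pi
SA = 1809.56
1809.56 units^2


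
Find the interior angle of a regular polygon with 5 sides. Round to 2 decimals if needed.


Shape: regular pentagon (5 sides)
Formula: interior angle = (n - 2) * 180 / n
(n - 2) = 3
(n - 2) * 180 = 540
angle = 540 / 5
angle = 108
108 degrees


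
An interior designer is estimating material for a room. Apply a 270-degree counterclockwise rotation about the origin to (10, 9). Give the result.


Transformation: rotation about the origin
Original point: (10, 9)
Rule for 270 deg counterclockwise: (x, y) -> (y, -x)
Apply: (10, 9) -> (9, -10)
(9, -10)


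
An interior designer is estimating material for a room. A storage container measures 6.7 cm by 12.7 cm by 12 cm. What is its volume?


Shape: rectangular prism
l = 6.7 cm, w = 12.7 cm, h = 12 cm
Formula: V = l * w * h
V = 6.7 * 12.7 * 12
V = 85.09 * 12
V = 1021.08
1021.08 cm^3


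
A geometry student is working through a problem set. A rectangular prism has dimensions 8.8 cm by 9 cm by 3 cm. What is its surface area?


Shape: rectangular prism
l = 8.8 cm, w = 9 cm, h = 3 cm
Formula: SA = 2(lw + lh + wh)
lw = 79.2, lh = 26.4, wh = 27
lw + lh + wh = 132.6
SA = 2 * 132.6
SA = 265.2
265.2 cm^2


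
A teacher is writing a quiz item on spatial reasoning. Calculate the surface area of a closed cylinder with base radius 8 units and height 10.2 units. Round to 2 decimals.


Shape: closed cylinder
Radius r = 8 units, Height h = 10.2 units
Formula: SA = 2*pi*r^2 + 2*pi*r*h = 2*pi*r*(r + h)
r + h = 18.2
2 * r * (r + h) = 2 * 8 * 18.2 = 291.2
SA = 291.2 * pi
SA = 914.83
914.83 units^2


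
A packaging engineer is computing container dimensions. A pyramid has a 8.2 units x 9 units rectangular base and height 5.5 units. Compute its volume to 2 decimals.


Shape: rectangular pyramid
Base: 8.2 units x 9 units, Height h = 5.5 units
Formula: V = (1/3) * base_area * h
base_area = 8.2 * 9 = 73.8
base_area * h = 73.8 * 5.5 = 405.9
V = 405.9 / 3
V = 135.3
135.3 units^3


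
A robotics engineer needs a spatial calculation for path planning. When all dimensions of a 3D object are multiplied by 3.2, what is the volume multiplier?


Linear scale factor k = 3.2
Rule: under a linear scaling by k, volumes scale by k^3.
k^3 = 3.2 * 3.2 * 3.2
k^3 = 10.24 * 3.2
k^3 = 32.768
Volume scales by a factor of 32.768.
32.768 (dimensionless)


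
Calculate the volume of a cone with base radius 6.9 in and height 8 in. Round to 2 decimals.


Shape: cone
Radius r = 6.9 in, Height h = 8 in
Formula: V = (1/3) * pi * r^2 * h
r^2 = 47.61
pi * r^2 * h = pi * 47.61 * 8 = 380.88 * pi
V = 380.88 * pi / 3
V = 398.86
398.86 in^3


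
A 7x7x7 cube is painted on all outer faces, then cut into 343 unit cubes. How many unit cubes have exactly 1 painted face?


Large cube: 7 x 7 x 7, cut into unit cubes.
n = 7, so n - 2 = 5
Cubes with 1 painted face lie in the interior of each face.
A cube has 6 faces; each contributes (n - 2)^2 = 25 such cubes.
Count = 6 * 25 = 150
150 unit cubes


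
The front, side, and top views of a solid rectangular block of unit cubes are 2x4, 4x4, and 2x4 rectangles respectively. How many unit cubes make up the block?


Orthographic views of a solid rectangular block:
Front view 2 x 4 -> length = 2, height = 4
Side view 4 x 4 -> width = 4, height = 4 (consistent)
Top view 2 x 4 -> confirms length = 2, width = 4
The block is 2 x 4 x 4.
Total unit cubes = 2 * 4 * 4 = 32
32 unit cubes


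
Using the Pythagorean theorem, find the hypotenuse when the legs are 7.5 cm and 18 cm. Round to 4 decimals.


Shape: right triangle
Legs a = 7.5 cm, b = 18 cm
Formula: c = sqrt(a^2 + b^2)
a^2 = 56.25, b^2 = 324
a^2 + b^2 = 380.25
c = sqrt(380.25)
c = 19.5
19.5 cm


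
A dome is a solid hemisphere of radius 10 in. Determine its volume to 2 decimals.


Shape: hemisphere (half of a sphere)
Radius r = 10 in
Formula: V = (1/2) * (4/3) * pi * r^3 = (2/3) * pi * r^3
r^3 = 1000
(2/3) * 1000 = 666.666667
V = 666.666667 * pi
V = 2094.4
2094.4 in^3


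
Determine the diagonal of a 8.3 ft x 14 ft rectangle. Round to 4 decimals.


Shape: rectangle (diagonal via Pythagoras)
Sides: 8.3 ft and 14 ft
Formula: d = sqrt(l^2 + w^2)
l^2 = 68.89, w^2 = 196
l^2 + w^2 = 264.89
d = sqrt(264.89)
d = 16.2754
16.2754 ft


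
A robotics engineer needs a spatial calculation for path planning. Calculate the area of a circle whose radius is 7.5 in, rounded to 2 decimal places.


Shape: circle
Radius r = 7.5 in
Formula: A = pi * r^2
r^2 = 7.5^2 = 56.25
A = pi * 56.25
A = 176.71
176.71 in^2


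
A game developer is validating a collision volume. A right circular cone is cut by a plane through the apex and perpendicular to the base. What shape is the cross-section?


Solid: right circular cone
Cutting plane: through the apex and perpendicular to the base
Visualize the intersection of the plane with the solid's surface.
The boundary of the cut region is a isosceles triangle.
isosceles triangle


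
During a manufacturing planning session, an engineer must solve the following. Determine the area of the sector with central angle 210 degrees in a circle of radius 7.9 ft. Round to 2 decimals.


Shape: circular sector
Radius r = 7.9 ft, Angle = 210 degrees
Formula: A = (angle/360) * pi * r^2
r^2 = 62.41
Fraction of circle = 210/360
A = (210/360) * pi * 62.41
A = 36.405833 * pi
A = 114.37
114.37 ft^2


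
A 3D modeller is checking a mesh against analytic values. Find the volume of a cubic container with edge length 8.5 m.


Shape: cube
Side s = 8.5 m
Formula: V = s^3
V = 8.5 * 8.5 * 8.5
V = 72.25 * 8.5
V = 614.125
614.125 m^3


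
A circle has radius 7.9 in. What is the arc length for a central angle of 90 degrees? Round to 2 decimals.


Shape: circular arc
Radius r = 7.9 in, Angle = 90 degrees
Formula: L = (angle/360) * 2 * pi * r
2 * pi * r = 15.8 * pi
L = (90/360) * 15.8 * pi
L = 3.95 * pi
L = 12.41
12.41 in


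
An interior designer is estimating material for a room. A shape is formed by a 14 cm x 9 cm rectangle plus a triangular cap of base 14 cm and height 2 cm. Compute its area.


Composite shape: rectangle + triangle
Rectangle area = 14 * 9 = 126
Triangle area = 0.5 * 14 * 2 = 14
Total = 126 + 14
Total = 140
140 cm^2


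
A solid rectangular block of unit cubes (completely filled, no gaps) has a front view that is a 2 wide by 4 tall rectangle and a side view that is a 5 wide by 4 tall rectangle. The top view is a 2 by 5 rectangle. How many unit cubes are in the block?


Orthographic views of a solid rectangular block:
Front view 2 x 4 -> length = 2, height = 4
Side view 5 x 4 -> width = 5, height = 4 (consistent)
Top view 2 x 5 -> confirms length = 2, width = 5
The block is 2 x 5 x 4.
Total unit cubes = 2 * 5 * 4 = 40
40 unit cubes


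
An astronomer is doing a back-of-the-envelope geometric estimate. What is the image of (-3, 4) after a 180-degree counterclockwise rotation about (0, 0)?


Transformation: rotation about the origin
Original point: (-3, 4)
Rule for 180 deg: (x, y) -> (-x, -y)
Apply: (-3, 4) -> (3, -4)
(3, -4)


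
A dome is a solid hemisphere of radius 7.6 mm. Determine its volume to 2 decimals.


Shape: hemisphere (half of a sphere)
Radius r = 7.6 mm
Formula: V = (1/2) * (4/3) * pi * r^3 = (2/3) * pi * r^3
r^3 = 438.976
(2/3) * 438.976 = 292.650667
V = 292.650667 * pi
V = 919.39
919.39 mm^3


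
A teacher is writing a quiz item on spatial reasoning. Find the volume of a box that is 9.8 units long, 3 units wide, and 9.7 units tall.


Shape: rectangular prism
l = 9.8 units, w = 3 units, h = 9.7 units
Formula: V = l * w * h
V = 9.8 * 3 * 9.7
V = 29.4 * 9.7
V = 285.18
285.18 units^3


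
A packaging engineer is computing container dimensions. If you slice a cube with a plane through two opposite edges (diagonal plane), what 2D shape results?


Solid: cube
Cutting plane: through two opposite edges (diagonal plane)
Visualize the intersection of the plane with the solid's surface.
The boundary of the cut region is a rectangle.
rectangle


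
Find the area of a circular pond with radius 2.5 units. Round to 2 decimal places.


Shape: circle
Radius r = 2.5 units
Formula: A = pi * r^2
r^2 = 2.5^2 = 6.25
A = pi * 6.25
A = 19.63
19.63 units^2


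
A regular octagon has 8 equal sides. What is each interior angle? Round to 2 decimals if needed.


Shape: regular octagon (8 sides)
Formula: interior angle = (n - 2) * 180 / n
(n - 2) = 6
(n - 2) * 180 = 1080
angle = 1080 / 8
angle = 135
135 degrees


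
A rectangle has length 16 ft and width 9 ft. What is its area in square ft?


Shape: rectangle
Length l = 16 ft, Width w = 9 ft
Formula: A = l * w
A = 16 * 9
A = 144
144 ft^2


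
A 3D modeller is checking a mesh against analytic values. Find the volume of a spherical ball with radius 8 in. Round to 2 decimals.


Shape: sphere
Radius r = 8 in
Formula: V = (4/3) * pi * r^3
r^3 = 512
(4/3) * 512 = 682.666667
V = 682.666667 * pi
V = 2144.66
2144.66 in^3


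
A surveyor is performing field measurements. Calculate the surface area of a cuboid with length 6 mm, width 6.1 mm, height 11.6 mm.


Shape: rectangular prism
l = 6 mm, w = 6.1 mm, h = 11.6 mm
Formula: SA = 2(lw + lh + wh)
lw = 36.6, lh = 69.6, wh = 70.76
lw + lh + wh = 176.96
SA = 2 * 176.96
SA = 353.92
353.92 mm^2


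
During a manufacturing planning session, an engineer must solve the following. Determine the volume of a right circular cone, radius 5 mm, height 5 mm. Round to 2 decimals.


Shape: cone
Radius r = 5 mm, Height h = 5 mm
Formula: V = (1/3) * pi * r^2 * h
r^2 = 25
pi * r^2 * h = pi * 25 * 5 = 125 * pi
V = 125 * pi / 3
V = 130.9
130.9 mm^3


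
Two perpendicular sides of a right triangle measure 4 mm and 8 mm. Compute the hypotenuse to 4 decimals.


Shape: right triangle
Legs a = 4 mm, b = 8 mm
Formula: c = sqrt(a^2 + b^2)
a^2 = 16, b^2 = 64
a^2 + b^2 = 80
c = sqrt(80)
c = 8.9443
8.9443 mm


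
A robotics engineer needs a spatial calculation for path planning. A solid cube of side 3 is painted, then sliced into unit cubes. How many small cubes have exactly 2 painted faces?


Large cube: 3 x 3 x 3, cut into unit cubes.
n = 3, so n - 2 = 1
Cubes with 2 painted faces lie along the edges, excluding corners.
A cube has 12 edges; each contributes (n - 2) = 1 such cubes.
Count = 12 * 1 = 12
12 unit cubes


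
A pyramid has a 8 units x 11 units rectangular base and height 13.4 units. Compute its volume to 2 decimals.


Shape: rectangular pyramid
Base: 8 units x 11 units, Height h = 13.4 units
Formula: V = (1/3) * base_area * h
base_area = 8 * 11 = 88
base_area * h = 88 * 13.4 = 1179.2
V = 1179.2 / 3
V = 393.07
393.07 units^3


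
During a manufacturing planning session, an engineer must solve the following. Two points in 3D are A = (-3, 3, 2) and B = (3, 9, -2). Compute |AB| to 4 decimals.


3D distance between two points
P1 = (-3, 3, 2), P2 = (3, 9, -2)
Formula: d = sqrt((x2-x1)^2 + (y2-y1)^2 + (z2-z1)^2)
dx = 3 - -3 = 6
dy = 9 - 3 = 6
dz = -2 - 2 = -4
dx^2 + dy^2 + dz^2 = 36 + 36 + 16 = 88
d = sqrt(88)
d = 9.3808
9.3808 units


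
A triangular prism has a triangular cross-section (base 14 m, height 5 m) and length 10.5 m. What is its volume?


Shape: triangular prism
Triangle base = 14 m, triangle height = 5 m, prism length L = 10.5 m
Formula: V = (1/2 * b * h_tri) * L
Cross-section area = 0.5 * 14 * 5 = 35
V = 35 * 10.5
V = 367.5
367.5 m^3


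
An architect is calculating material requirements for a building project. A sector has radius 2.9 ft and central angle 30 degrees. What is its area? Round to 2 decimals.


Shape: circular sector
Radius r = 2.9 ft, Angle = 30 degrees
Formula: A = (angle/360) * pi * r^2
r^2 = 8.41
Fraction of circle = 30/360
A = (30/360) * pi * 8.41
A = 0.700833 * pi
A = 2.2
2.2 ft^2


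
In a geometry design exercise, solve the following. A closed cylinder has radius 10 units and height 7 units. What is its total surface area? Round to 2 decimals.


Shape: closed cylinder
Radius r = 10 units, Height h = 7 units
Formula: SA = 2*pi*r^2 + 2*pi*r*h = 2*pi*r*(r + h)
r + h = 17
2 * r * (r + h) = 2 * 10 * 17 = 340
SA = 340 * pi
SA = 1068.14
1068.14 units^2


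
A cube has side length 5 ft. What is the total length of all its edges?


Shape: cube
Side s = 5 ft
A cube has 12 edges, all equal.
Formula: total edge length = 12 * s
Total = 12 * 5
Total = 60
60 ft


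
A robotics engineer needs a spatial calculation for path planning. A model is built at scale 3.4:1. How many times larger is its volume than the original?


Linear scale factor k = 3.4
Rule: under a linear scaling by k, volumes scale by k^3.
k^3 = 3.4 * 3.4 * 3.4
k^3 = 11.56 * 3.4
k^3 = 39.304
Volume scales by a factor of 39.304.
39.304 (dimensionless)


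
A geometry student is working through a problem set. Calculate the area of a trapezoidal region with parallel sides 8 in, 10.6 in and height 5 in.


Shape: trapezoid
Parallel sides a = 8 in, b = 10.6 in; Height h = 5 in
Formula: A = (a + b) * h / 2
a + b = 8 + 10.6 = 18.6
A = 18.6 * 5 / 2
A = 93 / 2
A = 46.5
46.5 in^2


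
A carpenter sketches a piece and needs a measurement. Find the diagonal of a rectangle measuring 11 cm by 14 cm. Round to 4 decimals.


Shape: rectangle (diagonal via Pythagoras)
Sides: 11 cm and 14 cm
Formula: d = sqrt(l^2 + w^2)
l^2 = 121, w^2 = 196
l^2 + w^2 = 317
d = sqrt(317)
d = 17.8045
17.8045 cm


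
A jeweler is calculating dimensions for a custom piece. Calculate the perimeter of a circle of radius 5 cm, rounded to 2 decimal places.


Shape: circle
Radius r = 5 cm
Formula: C = 2 * pi * r
C = 2 * pi * 5
C = 10 * pi
C = 31.42
31.42 cm


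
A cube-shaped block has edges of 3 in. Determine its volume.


Shape: cube
Side s = 3 in
Formula: V = s^3
V = 3 * 3 * 3
V = 9 * 3
V = 27
27 in^3


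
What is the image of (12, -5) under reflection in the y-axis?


Transformation: reflection
Original point: (12, -5)
Rule for reflection over the y-axis: (x, y) -> (-x, y)
Apply: (12, -5) -> (-12, -5)
(-12, -5)


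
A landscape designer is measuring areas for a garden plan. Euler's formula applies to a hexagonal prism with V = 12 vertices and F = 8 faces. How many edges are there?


Polyhedron: hexagonal prism
Euler's formula for convex polyhedra: V - E + F = 2
Given: V = 12 vertices and F = 8 faces
Solve for E:
E = V + F - 2 = 12 + 8 - 2 = 18
18 edges


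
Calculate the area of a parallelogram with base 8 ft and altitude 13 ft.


Shape: parallelogram
Base b = 8 ft, Height h = 13 ft
Formula: A = b * h
A = 8 * 13
A = 104
104 ft^2


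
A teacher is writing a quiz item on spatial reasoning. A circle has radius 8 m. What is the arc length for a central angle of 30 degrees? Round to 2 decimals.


Shape: circular arc
Radius r = 8 m, Angle = 30 degrees
Formula: L = (angle/360) * 2 * pi * r
2 * pi * r = 16 * pi
L = (30/360) * 16 * pi
L = 1.333333 * pi
L = 4.19
4.19 m


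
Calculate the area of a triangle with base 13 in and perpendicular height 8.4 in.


Shape: triangle
Base b = 13 in, Height h = 8.4 in
Formula: A = (1/2) * b * h
A = 0.5 * 13 * 8.4
A = 0.5 * 109.2
A = 54.6
54.6 in^2


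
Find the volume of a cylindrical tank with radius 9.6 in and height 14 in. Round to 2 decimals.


Shape: cylinder
Radius r = 9.6 in, Height h = 14 in
Formula: V = pi * r^2 * h
r^2 = 92.16
V = pi * 92.16 * 14
V = 1290.24 * pi
V = 4053.41
4053.41 in^3


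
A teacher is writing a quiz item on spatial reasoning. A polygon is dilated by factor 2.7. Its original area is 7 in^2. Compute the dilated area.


Linear scale factor k = 2.7
Original area = 7 in^2
Rule: under a linear scaling by k, areas scale by k^2.
k^2 = 2.7^2 = 7.29
New area = 7 * 7.29
New area = 51.03
51.03 in^2


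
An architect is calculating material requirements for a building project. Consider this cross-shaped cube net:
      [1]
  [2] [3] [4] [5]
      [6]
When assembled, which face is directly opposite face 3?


Net: cross layout. Take square 3 as the base (bottom).
Fold the four squares in the horizontal row up around 3: 2 -> left, 4 -> right, 5 wraps to the top.
Fold 1 and 6 up from 3: 1 -> back, 6 -> front.
Opposite pairs are therefore: (1, 6), (2, 4), (3, 5).
Face 3 is opposite face 5.
face 5


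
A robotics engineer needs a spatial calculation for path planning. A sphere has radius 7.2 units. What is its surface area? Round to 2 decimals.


Shape: sphere
Radius r = 7.2 units
Formula: SA = 4 * pi * r^2
r^2 = 51.84
SA = 4 * pi * 51.84
SA = 207.36 * pi
SA = 651.44
651.44 units^2


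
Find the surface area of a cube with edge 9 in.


Shape: cube
Side s = 9 in
A cube has 6 square faces.
Formula: SA = 6 * s^2
s^2 = 81
SA = 6 * 81
SA = 486
486 in^2


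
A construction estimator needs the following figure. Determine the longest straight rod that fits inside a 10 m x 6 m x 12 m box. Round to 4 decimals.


Shape: rectangular box (space diagonal)
l = 10 m, w = 6 m, h = 12 m
Visualize: the diagonal of the base, then a right triangle with that diagonal and the height.
Formula: d = sqrt(l^2 + w^2 + h^2)
l^2 + w^2 + h^2 = 100 + 36 + 144 = 280
d = sqrt(280)
d = 16.7332
16.7332 m


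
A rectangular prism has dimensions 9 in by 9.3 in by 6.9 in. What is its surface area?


Shape: rectangular prism
l = 9 in, w = 9.3 in, h = 6.9 in
Formula: SA = 2(lw + lh + wh)
lw = 83.7, lh = 62.1, wh = 64.17
lw + lh + wh = 209.97
SA = 2 * 209.97
SA = 419.94
419.94 in^2


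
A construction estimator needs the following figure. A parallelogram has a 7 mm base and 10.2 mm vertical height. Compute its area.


Shape: parallelogram
Base b = 7 mm, Height h = 10.2 mm
Formula: A = b * h
A = 7 * 10.2
A = 71.4
71.4 mm^2


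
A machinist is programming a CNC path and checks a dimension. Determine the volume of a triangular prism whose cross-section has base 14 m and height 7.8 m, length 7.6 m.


Shape: triangular prism
Triangle base = 14 m, triangle height = 7.8 m, prism length L = 7.6 m
Formula: V = (1/2 * b * h_tri) * L
Cross-section area = 0.5 * 14 * 7.8 = 54.6
V = 54.6 * 7.6
V = 414.96
414.96 m^3


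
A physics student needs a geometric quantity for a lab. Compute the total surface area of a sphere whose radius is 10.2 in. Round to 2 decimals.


Shape: sphere
Radius r = 10.2 in
Formula: SA = 4 * pi * r^2
r^2 = 104.04
SA = 4 * pi * 104.04
SA = 416.16 * pi
SA = 1307.41
1307.41 in^2


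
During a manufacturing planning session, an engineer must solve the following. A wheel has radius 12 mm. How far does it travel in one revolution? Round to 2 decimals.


Shape: circle
Radius r = 12 mm
Formula: C = 2 * pi * r
C = 2 * pi * 12
C = 24 * pi
C = 75.4
75.4 mm


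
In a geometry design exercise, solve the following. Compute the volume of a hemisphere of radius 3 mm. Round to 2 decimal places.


Shape: hemisphere (half of a sphere)
Radius r = 3 mm
Formula: V = (1/2) * (4/3) * pi * r^3 = (2/3) * pi * r^3
r^3 = 27
(2/3) * 27 = 18
V = 18 * pi
V = 56.55
56.55 mm^3


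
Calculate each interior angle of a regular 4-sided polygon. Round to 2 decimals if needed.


Shape: regular square (4 sides)
Formula: interior angle = (n - 2) * 180 / n
(n - 2) = 2
(n - 2) * 180 = 360
angle = 360 / 4
angle = 90
90 degrees


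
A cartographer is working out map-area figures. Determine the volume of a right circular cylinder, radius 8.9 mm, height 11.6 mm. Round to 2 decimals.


Shape: cylinder
Radius r = 8.9 mm, Height h = 11.6 mm
Formula: V = pi * r^2 * h
r^2 = 79.21
V = pi * 79.21 * 11.6
V = 918.836 * pi
V = 2886.61
2886.61 mm^3


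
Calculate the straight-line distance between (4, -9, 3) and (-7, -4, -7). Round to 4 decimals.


3D distance between two points
P1 = (4, -9, 3), P2 = (-7, -4, -7)
Formula: d = sqrt((x2-x1)^2 + (y2-y1)^2 + (z2-z1)^2)
dx = -7 - 4 = -11
dy = -4 - -9 = 5
dz = -7 - 3 = -10
dx^2 + dy^2 + dz^2 = 121 + 25 + 100 = 246
d = sqrt(246)
d = 15.6844
15.6844 units


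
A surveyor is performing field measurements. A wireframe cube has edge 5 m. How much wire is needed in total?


Shape: cube
Side s = 5 m
A cube has 12 edges, all equal.
Formula: total edge length = 12 * s
Total = 12 * 5
Total = 60
60 m


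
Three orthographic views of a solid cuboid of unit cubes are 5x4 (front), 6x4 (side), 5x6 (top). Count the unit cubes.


Orthographic views of a solid rectangular block:
Front view 5 x 4 -> length = 5, height = 4
Side view 6 x 4 -> width = 6, height = 4 (consistent)
Top view 5 x 6 -> confirms length = 5, width = 6
The block is 5 x 6 x 4.
Total unit cubes = 5 * 6 * 4 = 120
120 unit cubes


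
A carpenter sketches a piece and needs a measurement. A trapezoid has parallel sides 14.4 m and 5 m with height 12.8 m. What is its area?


Shape: trapezoid
Parallel sides a = 14.4 m, b = 5 m; Height h = 12.8 m
Formula: A = (a + b) * h / 2
a + b = 14.4 + 5 = 19.4
A = 19.4 * 12.8 / 2
A = 248.32 / 2
A = 124.16
124.16 m^2


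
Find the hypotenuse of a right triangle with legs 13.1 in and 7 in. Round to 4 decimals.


Shape: right triangle
Legs a = 13.1 in, b = 7 in
Formula: c = sqrt(a^2 + b^2)
a^2 = 171.61, b^2 = 49
a^2 + b^2 = 220.61
c = sqrt(220.61)
c = 14.8529
14.8529 in


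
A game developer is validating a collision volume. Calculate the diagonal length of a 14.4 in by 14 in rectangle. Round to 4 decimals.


Shape: rectangle (diagonal via Pythagoras)
Sides: 14.4 in and 14 in
Formula: d = sqrt(l^2 + w^2)
l^2 = 207.36, w^2 = 196
l^2 + w^2 = 403.36
d = sqrt(403.36)
d = 20.0838
20.0838 in


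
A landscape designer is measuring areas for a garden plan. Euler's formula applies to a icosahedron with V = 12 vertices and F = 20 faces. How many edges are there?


Polyhedron: icosahedron
Euler's formula for convex polyhedra: V - E + F = 2
Given: V = 12 vertices and F = 20 faces
Solve for E:
E = V + F - 2 = 12 + 20 - 2 = 30
30 edges


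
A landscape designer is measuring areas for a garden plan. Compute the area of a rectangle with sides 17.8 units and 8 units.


Shape: rectangle
Length l = 17.8 units, Width w = 8 units
Formula: A = l * w
A = 17.8 * 8
A = 142.4
142.4 units^2


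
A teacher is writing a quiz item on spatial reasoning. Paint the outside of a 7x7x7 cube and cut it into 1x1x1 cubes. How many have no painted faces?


Large cube: 7 x 7 x 7, cut into unit cubes.
n = 7, so n - 2 = 5
Unpainted cubes form the interior (n - 2)^3 block.
(n - 2)^3 = 5^3 = 125
125 unit cubes


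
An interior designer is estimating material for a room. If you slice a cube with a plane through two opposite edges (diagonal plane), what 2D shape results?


Solid: cube
Cutting plane: through two opposite edges (diagonal plane)
Visualize the intersection of the plane with the solid's surface.
The boundary of the cut region is a rectangle.
rectangle


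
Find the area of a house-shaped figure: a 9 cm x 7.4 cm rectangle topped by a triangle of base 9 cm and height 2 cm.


Composite shape: rectangle + triangle
Rectangle area = 9 * 7.4 = 66.6
Triangle area = 0.5 * 9 * 2 = 9
Total = 66.6 + 9
Total = 75.6
75.6 cm^2


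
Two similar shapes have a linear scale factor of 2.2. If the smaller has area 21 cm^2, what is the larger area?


Linear scale factor k = 2.2
Original area = 21 cm^2
Rule: under a linear scaling by k, areas scale by k^2.
k^2 = 2.2^2 = 4.84
New area = 21 * 4.84
New area = 101.64
101.64 cm^2


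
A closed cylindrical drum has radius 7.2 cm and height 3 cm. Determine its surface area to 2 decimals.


Shape: closed cylinder
Radius r = 7.2 cm, Height h = 3 cm
Formula: SA = 2*pi*r^2 + 2*pi*r*h = 2*pi*r*(r + h)
r + h = 10.2
2 * r * (r + h) = 2 * 7.2 * 10.2 = 146.88
SA = 146.88 * pi
SA = 461.44
461.44 cm^2


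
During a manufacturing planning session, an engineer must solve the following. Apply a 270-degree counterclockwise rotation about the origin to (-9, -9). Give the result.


Transformation: rotation about the origin
Original point: (-9, -9)
Rule for 270 deg counterclockwise: (x, y) -> (y, -x)
Apply: (-9, -9) -> (-9, 9)
(-9, 9)


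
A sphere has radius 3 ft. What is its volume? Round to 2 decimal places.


Shape: sphere
Radius r = 3 ft
Formula: V = (4/3) * pi * r^3
r^3 = 27
(4/3) * 27 = 36
V = 36 * pi
V = 113.1
113.1 ft^3


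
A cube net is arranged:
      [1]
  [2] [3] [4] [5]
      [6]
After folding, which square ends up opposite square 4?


Net: cross layout. Take square 3 as the base (bottom).
Fold the four squares in the horizontal row up around 3: 2 -> left, 4 -> right, 5 wraps to the top.
Fold 1 and 6 up from 3: 1 -> back, 6 -> front.
Opposite pairs are therefore: (1, 6), (2, 4), (3, 5).
Face 4 is opposite face 2.
face 2


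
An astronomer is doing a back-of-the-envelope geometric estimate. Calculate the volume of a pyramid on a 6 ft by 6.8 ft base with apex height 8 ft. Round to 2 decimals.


Shape: rectangular pyramid
Base: 6 ft x 6.8 ft, Height h = 8 ft
Formula: V = (1/3) * base_area * h
base_area = 6 * 6.8 = 40.8
base_area * h = 40.8 * 8 = 326.4
V = 326.4 / 3
V = 108.8
108.8 ft^3


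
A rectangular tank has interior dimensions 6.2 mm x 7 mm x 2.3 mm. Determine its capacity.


Shape: rectangular prism
l = 6.2 mm, w = 7 mm, h = 2.3 mm
Formula: V = l * w * h
V = 6.2 * 7 * 2.3
V = 43.4 * 2.3
V = 99.82
99.82 mm^3


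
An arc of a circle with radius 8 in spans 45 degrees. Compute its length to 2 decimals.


Shape: circular arc
Radius r = 8 in, Angle = 45 degrees
Formula: L = (angle/360) * 2 * pi * r
2 * pi * r = 16 * pi
L = (45/360) * 16 * pi
L = 2 * pi
L = 6.28
6.28 in


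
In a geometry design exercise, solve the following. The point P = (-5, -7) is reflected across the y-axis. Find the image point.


Transformation: reflection
Original point: (-5, -7)
Rule for reflection over the y-axis: (x, y) -> (-x, y)
Apply: (-5, -7) -> (5, -7)
(5, -7)


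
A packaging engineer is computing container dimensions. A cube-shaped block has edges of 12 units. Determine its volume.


Shape: cube
Side s = 12 units
Formula: V = s^3
V = 12 * 12 * 12
V = 144 * 12
V = 1728
1728 units^3


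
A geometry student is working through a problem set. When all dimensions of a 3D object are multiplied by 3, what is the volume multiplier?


Linear scale factor k = 3
Rule: under a linear scaling by k, volumes scale by k^3.
k^3 = 3 * 3 * 3
k^3 = 9 * 3
k^3 = 27
Volume scales by a factor of 27.
27 (dimensionless)


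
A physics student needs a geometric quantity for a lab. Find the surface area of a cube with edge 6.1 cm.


Shape: cube
Side s = 6.1 cm
A cube has 6 square faces.
Formula: SA = 6 * s^2
s^2 = 37.21
SA = 6 * 37.21
SA = 223.26
223.26 cm^2


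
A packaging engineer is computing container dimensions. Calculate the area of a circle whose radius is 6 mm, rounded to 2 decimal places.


Shape: circle
Radius r = 6 mm
Formula: A = pi * r^2
r^2 = 6^2 = 36
A = pi * 36
A = 113.1
113.1 mm^2


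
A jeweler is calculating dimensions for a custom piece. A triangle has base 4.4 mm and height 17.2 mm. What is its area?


Shape: triangle
Base b = 4.4 mm, Height h = 17.2 mm
Formula: A = (1/2) * b * h
A = 0.5 * 4.4 * 17.2
A = 0.5 * 75.68
A = 37.84
37.84 mm^2


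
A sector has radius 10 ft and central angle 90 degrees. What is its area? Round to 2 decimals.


Shape: circular sector
Radius r = 10 ft, Angle = 90 degrees
Formula: A = (angle/360) * pi * r^2
r^2 = 100
Fraction of circle = 90/360
A = (90/360) * pi * 100
A = 25 * pi
A = 78.54
78.54 ft^2


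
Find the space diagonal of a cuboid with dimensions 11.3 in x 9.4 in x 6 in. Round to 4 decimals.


Shape: rectangular box (space diagonal)
l = 11.3 in, w = 9.4 in, h = 6 in
Visualize: the diagonal of the base, then a right triangle with that diagonal and the height.
Formula: d = sqrt(l^2 + w^2 + h^2)
l^2 + w^2 + h^2 = 127.69 + 88.36 + 36 = 252.05
d = sqrt(252.05)
d = 15.8761
15.8761 in


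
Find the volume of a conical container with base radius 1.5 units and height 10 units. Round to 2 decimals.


Shape: cone
Radius r = 1.5 units, Height h = 10 units
Formula: V = (1/3) * pi * r^2 * h
r^2 = 2.25
pi * r^2 * h = pi * 2.25 * 10 = 22.5 * pi
V = 22.5 * pi / 3
V = 23.56
23.56 units^3


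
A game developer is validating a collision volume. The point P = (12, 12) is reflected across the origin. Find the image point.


Transformation: reflection
Original point: (12, 12)
Rule for reflection through the origin: (x, y) -> (-x, -y)
Apply: (12, 12) -> (-12, -12)
(-12, -12)


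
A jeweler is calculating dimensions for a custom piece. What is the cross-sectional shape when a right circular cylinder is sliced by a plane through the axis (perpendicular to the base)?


Solid: right circular cylinder
Cutting plane: through the axis (perpendicular to the base)
Visualize the intersection of the plane with the solid's surface.
The boundary of the cut region is a rectangle.
rectangle


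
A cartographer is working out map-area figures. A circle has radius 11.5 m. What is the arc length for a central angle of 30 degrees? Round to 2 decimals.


Shape: circular arc
Radius r = 11.5 m, Angle = 30 degrees
Formula: L = (angle/360) * 2 * pi * r
2 * pi * r = 23 * pi
L = (30/360) * 23 * pi
L = 1.916667 * pi
L = 6.02
6.02 m


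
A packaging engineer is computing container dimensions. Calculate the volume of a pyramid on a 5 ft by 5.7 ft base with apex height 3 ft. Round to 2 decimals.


Shape: rectangular pyramid
Base: 5 ft x 5.7 ft, Height h = 3 ft
Formula: V = (1/3) * base_area * h
base_area = 5 * 5.7 = 28.5
base_area * h = 28.5 * 3 = 85.5
V = 85.5 / 3
V = 28.5
28.5 ft^3


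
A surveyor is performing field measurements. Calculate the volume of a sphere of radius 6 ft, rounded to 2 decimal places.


Shape: sphere
Radius r = 6 ft
Formula: V = (4/3) * pi * r^3
r^3 = 216
(4/3) * 216 = 288
V = 288 * pi
V = 904.78
904.78 ft^3


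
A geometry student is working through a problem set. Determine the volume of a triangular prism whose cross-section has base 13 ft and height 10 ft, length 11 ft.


Shape: triangular prism
Triangle base = 13 ft, triangle height = 10 ft, prism length L = 11 ft
Formula: V = (1/2 * b * h_tri) * L
Cross-section area = 0.5 * 13 * 10 = 65
V = 65 * 11
V = 715
715 ft^3


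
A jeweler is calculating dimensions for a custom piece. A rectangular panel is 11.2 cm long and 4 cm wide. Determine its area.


Shape: rectangle
Length l = 11.2 cm, Width w = 4 cm
Formula: A = l * w
A = 11.2 * 4
A = 44.8
44.8 cm^2


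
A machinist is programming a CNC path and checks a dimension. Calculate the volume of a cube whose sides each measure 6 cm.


Shape: cube
Side s = 6 cm
Formula: V = s^3
V = 6 * 6 * 6
V = 36 * 6
V = 216
216 cm^3


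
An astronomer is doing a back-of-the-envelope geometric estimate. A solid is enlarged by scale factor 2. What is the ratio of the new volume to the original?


Linear scale factor k = 2
Rule: under a linear scaling by k, volumes scale by k^3.
k^3 = 2 * 2 * 2
k^3 = 4 * 2
k^3 = 8
Volume scales by a factor of 8.
8 (dimensionless)


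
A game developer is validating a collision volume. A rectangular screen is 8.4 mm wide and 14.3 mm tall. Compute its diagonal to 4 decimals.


Shape: rectangle (diagonal via Pythagoras)
Sides: 8.4 mm and 14.3 mm
Formula: d = sqrt(l^2 + w^2)
l^2 = 70.56, w^2 = 204.49
l^2 + w^2 = 275.05
d = sqrt(275.05)
d = 16.5846
16.5846 mm


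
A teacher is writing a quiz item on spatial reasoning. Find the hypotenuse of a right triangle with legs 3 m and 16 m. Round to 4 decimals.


Shape: right triangle
Legs a = 3 m, b = 16 m
Formula: c = sqrt(a^2 + b^2)
a^2 = 9, b^2 = 256
a^2 + b^2 = 265
c = sqrt(265)
c = 16.2788
16.2788 m


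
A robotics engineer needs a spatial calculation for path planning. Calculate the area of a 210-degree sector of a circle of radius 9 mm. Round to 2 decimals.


Shape: circular sector
Radius r = 9 mm, Angle = 210 degrees
Formula: A = (angle/360) * pi * r^2
r^2 = 81
Fraction of circle = 210/360
A = (210/360) * pi * 81
A = 47.25 * pi
A = 148.44
148.44 mm^2


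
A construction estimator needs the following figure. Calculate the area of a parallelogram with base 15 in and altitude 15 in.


Shape: parallelogram
Base b = 15 in, Height h = 15 in
Formula: A = b * h
A = 15 * 15
A = 225
225 in^2


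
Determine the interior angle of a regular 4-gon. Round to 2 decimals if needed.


Shape: regular square (4 sides)
Formula: interior angle = (n - 2) * 180 / n
(n - 2) = 2
(n - 2) * 180 = 360
angle = 360 / 4
angle = 90
90 degrees


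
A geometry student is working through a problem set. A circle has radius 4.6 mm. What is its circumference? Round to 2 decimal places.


Shape: circle
Radius r = 4.6 mm
Formula: C = 2 * pi * r
C = 2 * pi * 4.6
C = 9.2 * pi
C = 28.9
28.9 mm


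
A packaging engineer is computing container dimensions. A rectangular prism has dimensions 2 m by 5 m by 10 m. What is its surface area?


Shape: rectangular prism
l = 2 m, w = 5 m, h = 10 m
Formula: SA = 2(lw + lh + wh)
lw = 10, lh = 20, wh = 50
lw + lh + wh = 80
SA = 2 * 80
SA = 160
160 m^2


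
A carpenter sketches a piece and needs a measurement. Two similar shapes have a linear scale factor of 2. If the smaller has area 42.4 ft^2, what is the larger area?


Linear scale factor k = 2
Original area = 42.4 ft^2
Rule: under a linear scaling by k, areas scale by k^2.
k^2 = 2^2 = 4
New area = 42.4 * 4
New area = 169.6
169.6 ft^2


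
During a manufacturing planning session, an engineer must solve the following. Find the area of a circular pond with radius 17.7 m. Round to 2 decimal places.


Shape: circle
Radius r = 17.7 m
Formula: A = pi * r^2
r^2 = 17.7^2 = 313.29
A = pi * 313.29
A = 984.23
984.23 m^2


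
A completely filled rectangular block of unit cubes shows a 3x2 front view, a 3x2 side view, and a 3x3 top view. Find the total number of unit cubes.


Orthographic views of a solid rectangular block:
Front view 3 x 2 -> length = 3, height = 2
Side view 3 x 2 -> width = 3, height = 2 (consistent)
Top view 3 x 3 -> confirms length = 3, width = 3
The block is 3 x 3 x 2.
Total unit cubes = 3 * 3 * 2 = 18
18 unit cubes


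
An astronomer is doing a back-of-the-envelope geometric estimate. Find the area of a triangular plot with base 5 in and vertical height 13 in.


Shape: triangle
Base b = 5 in, Height h = 13 in
Formula: A = (1/2) * b * h
A = 0.5 * 5 * 13
A = 0.5 * 65
A = 32.5
32.5 in^2


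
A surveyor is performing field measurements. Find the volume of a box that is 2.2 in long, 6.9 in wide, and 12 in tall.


Shape: rectangular prism
l = 2.2 in, w = 6.9 in, h = 12 in
Formula: V = l * w * h
V = 2.2 * 6.9 * 12
V = 15.18 * 12
V = 182.16
182.16 in^3


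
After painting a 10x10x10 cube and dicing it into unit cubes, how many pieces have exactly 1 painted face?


Large cube: 10 x 10 x 10, cut into unit cubes.
n = 10, so n - 2 = 8
Cubes with 1 painted face lie in the interior of each face.
A cube has 6 faces; each contributes (n - 2)^2 = 64 such cubes.
Count = 6 * 64 = 384
384 unit cubes


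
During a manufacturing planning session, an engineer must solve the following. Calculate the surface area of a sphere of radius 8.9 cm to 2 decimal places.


Shape: sphere
Radius r = 8.9 cm
Formula: SA = 4 * pi * r^2
r^2 = 79.21
SA = 4 * pi * 79.21
SA = 316.84 * pi
SA = 995.38
995.38 cm^2


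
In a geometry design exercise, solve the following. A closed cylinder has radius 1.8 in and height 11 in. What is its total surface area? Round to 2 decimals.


Shape: closed cylinder
Radius r = 1.8 in, Height h = 11 in
Formula: SA = 2*pi*r^2 + 2*pi*r*h = 2*pi*r*(r + h)
r + h = 12.8
2 * r * (r + h) = 2 * 1.8 * 12.8 = 46.08
SA = 46.08 * pi
SA = 144.76
144.76 in^2


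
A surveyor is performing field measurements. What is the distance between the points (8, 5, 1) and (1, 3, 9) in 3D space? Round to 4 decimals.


3D distance between two points
P1 = (8, 5, 1), P2 = (1, 3, 9)
Formula: d = sqrt((x2-x1)^2 + (y2-y1)^2 + (z2-z1)^2)
dx = 1 - 8 = -7
dy = 3 - 5 = -2
dz = 9 - 1 = 8
dx^2 + dy^2 + dz^2 = 49 + 4 + 64 = 117
d = sqrt(117)
d = 10.8167
10.8167 units


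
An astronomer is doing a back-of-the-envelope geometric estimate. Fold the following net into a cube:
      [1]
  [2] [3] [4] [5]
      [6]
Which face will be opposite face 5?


Net: cross layout. Take square 3 as the base (bottom).
Fold the four squares in the horizontal row up around 3: 2 -> left, 4 -> right, 5 wraps to the top.
Fold 1 and 6 up from 3: 1 -> back, 6 -> front.
Opposite pairs are therefore: (1, 6), (2, 4), (3, 5).
Face 5 is opposite face 3.
face 3


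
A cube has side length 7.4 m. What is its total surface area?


Shape: cube
Side s = 7.4 m
A cube has 6 square faces.
Formula: SA = 6 * s^2
s^2 = 54.76
SA = 6 * 54.76
SA = 328.56
328.56 m^2
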